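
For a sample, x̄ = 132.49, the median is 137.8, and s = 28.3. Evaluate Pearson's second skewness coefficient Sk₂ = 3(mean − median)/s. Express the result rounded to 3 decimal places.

Sk₂ = 3(132.49 − 137.8) / 28.3 = 3 × -5.3100 / 28.3
    = -15.9300 / 28.3 ≈ -0.563

-0.563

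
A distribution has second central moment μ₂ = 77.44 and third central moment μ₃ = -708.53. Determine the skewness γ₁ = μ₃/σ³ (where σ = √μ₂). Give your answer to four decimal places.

-1.0397

σ = √μ₂ = √77.44 = 8.80000
σ³ = μ₂^(3/2) = 681.47200
γ₁ = μ₃/σ³ = -708.53 / 681.47200 ≈ -1.0397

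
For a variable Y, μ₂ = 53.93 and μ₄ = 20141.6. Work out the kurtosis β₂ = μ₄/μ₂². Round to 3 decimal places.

6.925

μ₂² = 53.93² = 2908.44490
μ₄/μ₂² = 20141.6 / 2908.44490 = 6.92521
β₂ ≈ 6.925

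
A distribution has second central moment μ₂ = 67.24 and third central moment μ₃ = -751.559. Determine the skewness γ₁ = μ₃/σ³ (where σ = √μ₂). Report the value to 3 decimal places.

σ = √μ₂ = √67.24 = 8.20000
σ³ = μ₂^(3/2) = 551.36800
γ₁ = μ₃/σ³ = -751.559 / 551.36800 ≈ -1.363

-1.363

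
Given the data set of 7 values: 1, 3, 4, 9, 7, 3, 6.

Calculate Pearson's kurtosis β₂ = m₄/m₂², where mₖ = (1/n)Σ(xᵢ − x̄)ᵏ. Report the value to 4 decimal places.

1.9512

x̄ = 4.7143
Σ(xᵢ − x̄)² = 45.4286 ⇒ m₂ = 6.48980
Σ(xᵢ − x̄)⁴ = 575.2478 ⇒ m₄ = 82.17826
m₂² = 42.11745
β₂ = m₄/m₂² = 82.17826 / 42.11745 ≈ 1.9512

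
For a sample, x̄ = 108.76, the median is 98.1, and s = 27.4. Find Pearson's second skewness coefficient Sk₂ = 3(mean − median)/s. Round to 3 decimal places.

1.167

Sk₂ = 3(108.76 − 98.1) / 27.4 = 3 × 10.6600 / 27.4
    = 31.9800 / 27.4 ≈ 1.167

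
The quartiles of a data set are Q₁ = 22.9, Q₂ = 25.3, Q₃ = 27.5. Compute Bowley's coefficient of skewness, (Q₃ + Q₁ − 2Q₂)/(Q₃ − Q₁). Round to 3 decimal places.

numerator: Q₃ + Q₁ − 2Q₂ = 27.5 + 22.9 − 2×25.3 = -0.2000
denominator: Q₃ − Q₁ = 27.5 − 22.9 = 4.6000
Bowley skewness = -0.2000 / 4.6000 ≈ -0.043

-0.043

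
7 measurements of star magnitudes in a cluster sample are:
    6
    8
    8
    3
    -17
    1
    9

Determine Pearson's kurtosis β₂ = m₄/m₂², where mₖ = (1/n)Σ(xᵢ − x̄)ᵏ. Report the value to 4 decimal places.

x̄ = 2.5714
Σ(xᵢ − x̄)² = 497.7143 ⇒ m₂ = 71.10204
Σ(xᵢ − x̄)⁴ = 150309.3528 ⇒ m₄ = 21472.76468
m₂² = 5055.50021
β₂ = m₄/m₂² = 21472.76468 / 5055.50021 ≈ 4.2474

4.2474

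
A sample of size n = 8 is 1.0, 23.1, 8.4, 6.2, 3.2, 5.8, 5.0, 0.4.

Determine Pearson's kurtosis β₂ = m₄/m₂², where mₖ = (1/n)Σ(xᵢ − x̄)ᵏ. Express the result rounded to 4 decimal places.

x̄ = 6.6375
Σ(xᵢ − x̄)² = 360.1988 ⇒ m₂ = 45.02484
Σ(xᵢ − x̄)⁴ = 76129.2994 ⇒ m₄ = 9516.16242
m₂² = 2027.23655
β₂ = m₄/m₂² = 9516.16242 / 2027.23655 ≈ 4.6942

4.6942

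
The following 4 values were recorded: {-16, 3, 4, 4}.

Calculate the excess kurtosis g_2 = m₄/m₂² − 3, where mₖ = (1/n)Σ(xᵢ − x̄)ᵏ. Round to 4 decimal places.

x̄ = -1.2500
Σ(xᵢ − x̄)² = 290.7500 ⇒ m₂ = 72.68750
Σ(xᵢ − x̄)⁴ = 49179.0781 ⇒ m₄ = 12294.76953
m₂² = 5283.47266
g_2 = m₄/m₂² − 3 = 2.32702 − 3 ≈ -0.6730

-0.6730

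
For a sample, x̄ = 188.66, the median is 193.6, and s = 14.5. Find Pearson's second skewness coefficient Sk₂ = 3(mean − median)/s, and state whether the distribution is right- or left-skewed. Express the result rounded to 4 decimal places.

-1.0221, left-skewed

Sk₂ = 3(188.66 − 193.6) / 14.5 = 3 × -4.9400 / 14.5
    = -14.8200 / 14.5 ≈ -1.0221
Sk₂ < 0 ⇒ mean < median ⇒ left-skewed (negative skew).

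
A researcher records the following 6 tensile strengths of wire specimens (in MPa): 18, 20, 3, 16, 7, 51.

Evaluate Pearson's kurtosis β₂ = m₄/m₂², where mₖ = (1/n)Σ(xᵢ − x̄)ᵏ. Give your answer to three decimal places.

3.256

x̄ = 19.1667
Σ(xᵢ − x̄)² = 1434.8333 ⇒ m₂ = 239.13889
Σ(xᵢ − x̄)⁴ = 1117225.4861 ⇒ m₄ = 186204.24769
m₂² = 57187.40818
β₂ = m₄/m₂² = 186204.24769 / 57187.40818 ≈ 3.256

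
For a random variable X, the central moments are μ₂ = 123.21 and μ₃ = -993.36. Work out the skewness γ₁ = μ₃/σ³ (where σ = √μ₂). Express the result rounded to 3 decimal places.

σ = √μ₂ = √123.21 = 11.10000
σ³ = μ₂^(3/2) = 1367.63100
γ₁ = μ₃/σ³ = -993.36 / 1367.63100 ≈ -0.726

-0.726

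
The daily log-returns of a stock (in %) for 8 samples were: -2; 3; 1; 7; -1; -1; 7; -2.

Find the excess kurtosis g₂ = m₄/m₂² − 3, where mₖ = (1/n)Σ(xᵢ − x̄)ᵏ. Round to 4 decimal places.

-1.2292

x̄ = 1.5000
Σ(xᵢ − x̄)² = 100.0000 ⇒ m₂ = 12.50000
Σ(xᵢ − x̄)⁴ = 2213.5000 ⇒ m₄ = 276.68750
m₂² = 156.25000
g₂ = m₄/m₂² − 3 = 1.77080 − 3 ≈ -1.2292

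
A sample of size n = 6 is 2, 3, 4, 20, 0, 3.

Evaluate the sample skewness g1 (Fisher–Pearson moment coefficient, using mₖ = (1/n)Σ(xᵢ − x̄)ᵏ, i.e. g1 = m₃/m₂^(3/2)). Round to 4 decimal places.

1.6467

x̄ = (2 + 3 + 4 + 20 + 0 + 3) / 6 = 5.3333
deviations (xᵢ − x̄): -3.3333, -2.3333, -1.3333, 14.6667, -5.3333, -2.3333
Σ(xᵢ − x̄)² = 267.3333 ⇒ m₂ = 267.3333/6 = 44.55556
Σ(xᵢ − x̄)³ = 2938.4444 ⇒ m₃ = 2938.4444/6 = 489.74074
m₂^(3/2) = 44.55556^(1.5) = 297.40810
g1 = m₃ / m₂^(3/2) = 489.74074 / 297.40810 ≈ 1.6467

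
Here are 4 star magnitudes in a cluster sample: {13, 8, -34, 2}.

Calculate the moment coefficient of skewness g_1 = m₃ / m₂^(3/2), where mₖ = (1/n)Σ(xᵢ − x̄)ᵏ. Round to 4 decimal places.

x̄ = (13 + 8 - 34 + 2) / 4 = -2.7500
deviations (xᵢ − x̄): 15.7500, 10.7500, -31.2500, 4.7500
Σ(xᵢ − x̄)² = 1362.7500 ⇒ m₂ = 1362.7500/4 = 340.68750
Σ(xᵢ − x̄)³ = -25261.1250 ⇒ m₃ = -25261.1250/4 = -6315.28125
m₂^(3/2) = 340.68750^(1.5) = 6288.31515
g_1 = m₃ / m₂^(3/2) = -6315.28125 / 6288.31515 ≈ -1.0043

-1.0043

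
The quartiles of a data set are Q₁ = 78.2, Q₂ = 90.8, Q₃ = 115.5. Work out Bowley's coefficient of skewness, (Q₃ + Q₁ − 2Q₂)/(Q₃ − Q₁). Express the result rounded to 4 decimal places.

0.3244

numerator: Q₃ + Q₁ − 2Q₂ = 115.5 + 78.2 − 2×90.8 = 12.1000
denominator: Q₃ − Q₁ = 115.5 − 78.2 = 37.3000
Bowley skewness = 12.1000 / 37.3000 ≈ 0.3244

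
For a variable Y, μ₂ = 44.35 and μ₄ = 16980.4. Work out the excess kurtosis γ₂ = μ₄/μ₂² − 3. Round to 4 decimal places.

5.6330

μ₂² = 44.35² = 1966.92250
μ₄/μ₂² = 16980.4 / 1966.92250 = 8.63298
γ₂ = 8.63298 − 3 ≈ 5.6330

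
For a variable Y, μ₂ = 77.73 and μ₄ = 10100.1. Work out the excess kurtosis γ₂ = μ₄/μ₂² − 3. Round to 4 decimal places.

-1.3283

μ₂² = 77.73² = 6041.95290
μ₄/μ₂² = 10100.1 / 6041.95290 = 1.67166
γ₂ = 1.67166 − 3 ≈ -1.3283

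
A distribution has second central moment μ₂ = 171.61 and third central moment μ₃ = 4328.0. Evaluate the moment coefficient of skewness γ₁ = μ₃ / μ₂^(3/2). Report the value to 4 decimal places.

σ = √μ₂ = √171.61 = 13.10000
σ³ = μ₂^(3/2) = 2248.09100
γ₁ = μ₃/σ³ = 4328.0 / 2248.09100 ≈ 1.9252

1.9252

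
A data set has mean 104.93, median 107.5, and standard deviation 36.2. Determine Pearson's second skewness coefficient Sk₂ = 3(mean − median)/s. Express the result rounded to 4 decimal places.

-0.2130

Sk₂ = 3(104.93 − 107.5) / 36.2 = 3 × -2.5700 / 36.2
    = -7.7100 / 36.2 ≈ -0.2130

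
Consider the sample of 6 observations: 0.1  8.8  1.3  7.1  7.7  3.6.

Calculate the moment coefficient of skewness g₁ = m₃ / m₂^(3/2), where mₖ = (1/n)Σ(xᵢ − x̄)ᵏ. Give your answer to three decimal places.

-0.191

x̄ = (0.1 + 8.8 + 1.3 + 7.1 + 7.7 + 3.6) / 6 = 4.7667
deviations (xᵢ − x̄): -4.6667, 4.0333, -3.4667, 2.3333, 2.9333, -1.1667
Σ(xᵢ − x̄)² = 65.4733 ⇒ m₂ = 65.4733/6 = 10.91222
Σ(xᵢ − x̄)³ = -41.3224 ⇒ m₃ = -41.3224/6 = -6.88707
m₂^(3/2) = 10.91222^(1.5) = 36.04706
g₁ = m₃ / m₂^(3/2) = -6.88707 / 36.04706 ≈ -0.191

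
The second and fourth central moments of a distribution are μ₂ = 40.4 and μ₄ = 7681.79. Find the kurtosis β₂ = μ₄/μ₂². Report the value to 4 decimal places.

4.7065

μ₂² = 40.4² = 1632.16000
μ₄/μ₂² = 7681.79 / 1632.16000 = 4.70652
β₂ ≈ 4.7065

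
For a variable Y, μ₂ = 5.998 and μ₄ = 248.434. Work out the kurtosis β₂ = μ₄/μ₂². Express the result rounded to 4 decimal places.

6.9055

μ₂² = 5.998² = 35.97600
μ₄/μ₂² = 248.434 / 35.97600 = 6.90555
β₂ ≈ 6.9055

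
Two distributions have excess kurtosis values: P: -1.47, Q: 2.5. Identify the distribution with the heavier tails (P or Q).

Higher excess kurtosis ⇒ heavier tails relative to the normal distribution.
-1.47 vs 2.5: the larger is 2.5, so Q has heavier tails. (Q is leptokurtic — heavier-than-normal tails; the other is platykurtic.)

Q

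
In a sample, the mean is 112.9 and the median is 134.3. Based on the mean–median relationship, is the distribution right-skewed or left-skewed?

left-skewed

mean − median = 112.9 − 134.3 = -21.4
mean < median ⇒ the longer tail is on the left ⇒ left-skewed (negatively skewed).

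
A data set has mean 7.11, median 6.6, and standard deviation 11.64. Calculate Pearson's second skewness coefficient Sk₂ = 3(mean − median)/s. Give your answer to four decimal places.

0.1314

Sk₂ = 3(7.11 − 6.6) / 11.64 = 3 × 0.5100 / 11.64
    = 1.5300 / 11.64 ≈ 0.1314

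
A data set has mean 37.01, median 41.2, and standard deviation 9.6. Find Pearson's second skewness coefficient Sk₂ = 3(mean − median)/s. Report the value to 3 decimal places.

Sk₂ = 3(37.01 − 41.2) / 9.6 = 3 × -4.1900 / 9.6
    = -12.5700 / 9.6 ≈ -1.309

-1.309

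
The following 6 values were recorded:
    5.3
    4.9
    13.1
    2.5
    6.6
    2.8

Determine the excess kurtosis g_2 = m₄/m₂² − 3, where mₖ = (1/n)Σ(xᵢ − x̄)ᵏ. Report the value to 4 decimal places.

x̄ = 5.8667
Σ(xᵢ − x̄)² = 74.8533 ⇒ m₂ = 12.47556
Σ(xᵢ − x̄)⁴ = 2955.6774 ⇒ m₄ = 492.61290
m₂² = 155.63949
g_2 = m₄/m₂² − 3 = 3.16509 − 3 ≈ 0.1651

0.1651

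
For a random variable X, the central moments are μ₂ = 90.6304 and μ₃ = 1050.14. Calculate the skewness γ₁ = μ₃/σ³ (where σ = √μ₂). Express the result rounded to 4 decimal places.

1.2171

σ = √μ₂ = √90.6304 = 9.52000
σ³ = μ₂^(3/2) = 862.80141
γ₁ = μ₃/σ³ = 1050.14 / 862.80141 ≈ 1.2171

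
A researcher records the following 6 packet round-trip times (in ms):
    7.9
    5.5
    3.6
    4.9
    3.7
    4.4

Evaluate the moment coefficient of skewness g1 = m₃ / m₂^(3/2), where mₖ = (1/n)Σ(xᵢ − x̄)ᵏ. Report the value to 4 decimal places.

1.0501

x̄ = (7.9 + 5.5 + 3.6 + 4.9 + 3.7 + 4.4) / 6 = 5.0000
deviations (xᵢ − x̄): 2.9000, 0.5000, -1.4000, -0.1000, -1.3000, -0.6000
Σ(xᵢ − x̄)² = 12.6800 ⇒ m₂ = 12.6800/6 = 2.11333
Σ(xᵢ − x̄)³ = 19.3560 ⇒ m₃ = 19.3560/6 = 3.22600
m₂^(3/2) = 2.11333^(1.5) = 3.07222
g1 = m₃ / m₂^(3/2) = 3.22600 / 3.07222 ≈ 1.0501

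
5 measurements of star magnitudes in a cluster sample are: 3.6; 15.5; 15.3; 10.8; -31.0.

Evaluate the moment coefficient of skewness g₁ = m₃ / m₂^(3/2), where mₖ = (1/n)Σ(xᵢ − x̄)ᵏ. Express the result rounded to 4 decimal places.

-1.2877

x̄ = (3.6 + 15.5 + 15.3 + 10.8 - 31.0) / 5 = 2.8400
deviations (xᵢ − x̄): 0.7600, 12.6600, 12.4600, 7.9600, -33.8400
Σ(xᵢ − x̄)² = 1524.6120 ⇒ m₂ = 1524.6120/5 = 304.92240
Σ(xᵢ − x̄)³ = -34283.4058 ⇒ m₃ = -34283.4058/5 = -6856.68115
m₂^(3/2) = 304.92240^(1.5) = 5324.56330
g₁ = m₃ / m₂^(3/2) = -6856.68115 / 5324.56330 ≈ -1.2877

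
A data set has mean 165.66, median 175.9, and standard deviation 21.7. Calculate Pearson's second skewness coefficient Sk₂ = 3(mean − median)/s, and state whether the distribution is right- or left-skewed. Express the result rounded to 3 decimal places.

Sk₂ = 3(165.66 − 175.9) / 21.7 = 3 × -10.2400 / 21.7
    = -30.7200 / 21.7 ≈ -1.416
Sk₂ < 0 ⇒ mean < median ⇒ left-skewed (negative skew).

-1.416, left-skewed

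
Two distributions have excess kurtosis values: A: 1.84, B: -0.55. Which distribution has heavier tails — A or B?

Higher excess kurtosis ⇒ heavier tails relative to the normal distribution.
1.84 vs -0.55: the larger is 1.84, so A has heavier tails. (A is leptokurtic — heavier-than-normal tails; the other is platykurtic.)

A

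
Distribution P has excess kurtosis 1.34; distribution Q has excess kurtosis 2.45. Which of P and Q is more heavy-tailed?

Higher excess kurtosis ⇒ heavier tails relative to the normal distribution.
1.34 vs 2.45: the larger is 2.45, so Q has heavier tails.

Q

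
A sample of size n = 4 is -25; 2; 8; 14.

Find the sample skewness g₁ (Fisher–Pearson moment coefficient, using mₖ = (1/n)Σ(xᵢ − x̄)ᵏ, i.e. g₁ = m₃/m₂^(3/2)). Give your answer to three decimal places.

x̄ = (-25 + 2 + 8 + 14) / 4 = -0.2500
deviations (xᵢ − x̄): -24.7500, 2.2500, 8.2500, 14.2500
Σ(xᵢ − x̄)² = 888.7500 ⇒ m₂ = 888.7500/4 = 222.18750
Σ(xᵢ − x̄)³ = -11694.3750 ⇒ m₃ = -11694.3750/4 = -2923.59375
m₂^(3/2) = 222.18750^(1.5) = 3311.91692
g₁ = m₃ / m₂^(3/2) = -2923.59375 / 3311.91692 ≈ -0.883

-0.883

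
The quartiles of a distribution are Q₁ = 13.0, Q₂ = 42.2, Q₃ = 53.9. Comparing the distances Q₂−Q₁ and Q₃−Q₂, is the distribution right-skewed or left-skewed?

left-skewed

Q₂ − Q₁ = 29.2;  Q₃ − Q₂ = 11.7
Q₂ − Q₁ > Q₃ − Q₂ ⇒ the lower half is more spread out ⇒ left-skewed.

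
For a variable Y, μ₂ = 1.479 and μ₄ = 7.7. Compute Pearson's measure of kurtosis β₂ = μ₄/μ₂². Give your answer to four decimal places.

μ₂² = 1.479² = 2.18744
μ₄/μ₂² = 7.7 / 2.18744 = 3.52009
β₂ ≈ 3.5201

3.5201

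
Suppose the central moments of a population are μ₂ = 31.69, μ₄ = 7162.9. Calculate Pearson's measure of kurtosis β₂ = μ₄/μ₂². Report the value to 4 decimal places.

μ₂² = 31.69² = 1004.25610
μ₄/μ₂² = 7162.9 / 1004.25610 = 7.13254
β₂ ≈ 7.1325

7.1325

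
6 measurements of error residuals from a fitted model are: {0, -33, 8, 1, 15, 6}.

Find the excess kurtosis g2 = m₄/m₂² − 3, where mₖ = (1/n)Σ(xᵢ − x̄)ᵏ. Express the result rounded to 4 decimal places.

x̄ = -0.5000
Σ(xᵢ − x̄)² = 1413.5000 ⇒ m₂ = 235.58333
Σ(xᵢ − x̄)⁴ = 1180394.3750 ⇒ m₄ = 196732.39583
m₂² = 55499.50694
g2 = m₄/m₂² − 3 = 3.54476 − 3 ≈ 0.5448

0.5448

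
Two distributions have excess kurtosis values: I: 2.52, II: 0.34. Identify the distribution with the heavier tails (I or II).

Higher excess kurtosis ⇒ heavier tails relative to the normal distribution.
2.52 vs 0.34: the larger is 2.52, so I has heavier tails.

I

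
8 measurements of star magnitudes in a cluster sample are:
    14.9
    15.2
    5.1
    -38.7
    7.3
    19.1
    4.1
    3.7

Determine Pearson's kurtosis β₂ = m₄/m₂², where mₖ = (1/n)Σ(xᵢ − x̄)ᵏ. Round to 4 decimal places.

x̄ = 3.8375
Σ(xᵢ − x̄)² = 2307.5388 ⇒ m₂ = 288.44234
Σ(xᵢ − x̄)⁴ = 3360123.3593 ⇒ m₄ = 420015.41991
m₂² = 83198.98567
β₂ = m₄/m₂² = 420015.41991 / 83198.98567 ≈ 5.0483

5.0483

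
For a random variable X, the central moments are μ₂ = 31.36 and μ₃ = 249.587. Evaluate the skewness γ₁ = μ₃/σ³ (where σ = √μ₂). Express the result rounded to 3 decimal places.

σ = √μ₂ = √31.36 = 5.60000
σ³ = μ₂^(3/2) = 175.61600
γ₁ = μ₃/σ³ = 249.587 / 175.61600 ≈ 1.421

1.421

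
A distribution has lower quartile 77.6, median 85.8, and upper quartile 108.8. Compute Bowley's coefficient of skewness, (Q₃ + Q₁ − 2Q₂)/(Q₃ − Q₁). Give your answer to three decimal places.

0.474

numerator: Q₃ + Q₁ − 2Q₂ = 108.8 + 77.6 − 2×85.8 = 14.8000
denominator: Q₃ − Q₁ = 108.8 − 77.6 = 31.2000
Bowley skewness = 14.8000 / 31.2000 ≈ 0.474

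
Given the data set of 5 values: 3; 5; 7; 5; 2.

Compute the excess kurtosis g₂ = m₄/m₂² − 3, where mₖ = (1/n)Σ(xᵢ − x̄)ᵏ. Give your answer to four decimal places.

-1.2043

x̄ = 4.4000
Σ(xᵢ − x̄)² = 15.2000 ⇒ m₂ = 3.04000
Σ(xᵢ − x̄)⁴ = 82.9760 ⇒ m₄ = 16.59520
m₂² = 9.24160
g₂ = m₄/m₂² − 3 = 1.79571 − 3 ≈ -1.2043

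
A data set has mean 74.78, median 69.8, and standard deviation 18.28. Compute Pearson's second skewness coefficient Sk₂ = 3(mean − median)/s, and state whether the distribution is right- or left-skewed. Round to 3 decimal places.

Sk₂ = 3(74.78 − 69.8) / 18.28 = 3 × 4.9800 / 18.28
    = 14.9400 / 18.28 ≈ 0.817
Sk₂ > 0 ⇒ mean > median ⇒ right-skewed (positive skew).

0.817, right-skewed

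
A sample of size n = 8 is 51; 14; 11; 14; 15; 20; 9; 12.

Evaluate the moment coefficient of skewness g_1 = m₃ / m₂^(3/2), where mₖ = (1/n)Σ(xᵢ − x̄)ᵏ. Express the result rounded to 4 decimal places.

x̄ = (51 + 14 + 11 + 14 + 15 + 20 + 9 + 12) / 8 = 18.2500
deviations (xᵢ − x̄): 32.7500, -4.2500, -7.2500, -4.2500, -3.2500, 1.7500, -9.2500, -6.2500
Σ(xᵢ − x̄)² = 1299.5000 ⇒ m₂ = 1299.5000/8 = 162.43750
Σ(xᵢ − x̄)³ = 33527.2500 ⇒ m₃ = 33527.2500/8 = 4190.90625
m₂^(3/2) = 162.43750^(1.5) = 2070.28171
g_1 = m₃ / m₂^(3/2) = 4190.90625 / 2070.28171 ≈ 2.0243

2.0243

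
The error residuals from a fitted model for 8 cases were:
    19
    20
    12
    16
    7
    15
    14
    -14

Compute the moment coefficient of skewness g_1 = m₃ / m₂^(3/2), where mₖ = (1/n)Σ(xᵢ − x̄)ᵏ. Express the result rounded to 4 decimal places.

-1.6993

x̄ = (19 + 20 + 12 + 16 + 7 + 15 + 14 - 14) / 8 = 11.1250
deviations (xᵢ − x̄): 7.8750, 8.8750, 0.8750, 4.8750, -4.1250, 3.8750, 2.8750, -25.1250
Σ(xᵢ − x̄)² = 836.8750 ⇒ m₂ = 836.8750/8 = 104.60938
Σ(xᵢ − x̄)³ = -14544.8438 ⇒ m₃ = -14544.8438/8 = -1818.10547
m₂^(3/2) = 104.60938^(1.5) = 1069.93135
g_1 = m₃ / m₂^(3/2) = -1818.10547 / 1069.93135 ≈ -1.6993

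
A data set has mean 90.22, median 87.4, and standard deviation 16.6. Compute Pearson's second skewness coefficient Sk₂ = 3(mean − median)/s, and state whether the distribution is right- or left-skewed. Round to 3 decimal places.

0.510, right-skewed

Sk₂ = 3(90.22 − 87.4) / 16.6 = 3 × 2.8200 / 16.6
    = 8.4600 / 16.6 ≈ 0.510
Sk₂ > 0 ⇒ mean > median ⇒ right-skewed (positive skew).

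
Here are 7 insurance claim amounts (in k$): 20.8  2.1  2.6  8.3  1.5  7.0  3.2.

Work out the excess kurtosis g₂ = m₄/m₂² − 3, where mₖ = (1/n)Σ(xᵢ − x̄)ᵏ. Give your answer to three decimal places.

x̄ = 6.5000
Σ(xᵢ − x̄)² = 278.4400 ⇒ m₂ = 39.77714
Σ(xᵢ − x̄)⁴ = 43176.4660 ⇒ m₄ = 6168.06657
m₂² = 1582.22109
g₂ = m₄/m₂² − 3 = 3.89836 − 3 ≈ 0.898

0.898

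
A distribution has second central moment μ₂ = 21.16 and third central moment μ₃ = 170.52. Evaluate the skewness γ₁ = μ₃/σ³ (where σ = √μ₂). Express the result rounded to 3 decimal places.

σ = √μ₂ = √21.16 = 4.60000
σ³ = μ₂^(3/2) = 97.33600
γ₁ = μ₃/σ³ = 170.52 / 97.33600 ≈ 1.752

1.752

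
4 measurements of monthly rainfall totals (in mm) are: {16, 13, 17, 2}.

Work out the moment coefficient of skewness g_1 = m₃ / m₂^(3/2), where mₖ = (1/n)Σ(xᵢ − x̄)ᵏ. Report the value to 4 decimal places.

x̄ = (16 + 13 + 17 + 2) / 4 = 12.0000
deviations (xᵢ − x̄): 4.0000, 1.0000, 5.0000, -10.0000
Σ(xᵢ − x̄)² = 142.0000 ⇒ m₂ = 142.0000/4 = 35.50000
Σ(xᵢ − x̄)³ = -810.0000 ⇒ m₃ = -810.0000/4 = -202.50000
m₂^(3/2) = 35.50000^(1.5) = 211.51566
g_1 = m₃ / m₂^(3/2) = -202.50000 / 211.51566 ≈ -0.9574

-0.9574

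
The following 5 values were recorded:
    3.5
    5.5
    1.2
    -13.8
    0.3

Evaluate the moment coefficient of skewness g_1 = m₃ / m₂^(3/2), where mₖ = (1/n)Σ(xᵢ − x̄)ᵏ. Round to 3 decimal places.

x̄ = (3.5 + 5.5 + 1.2 - 13.8 + 0.3) / 5 = -0.6600
deviations (xᵢ − x̄): 4.1600, 6.1600, 1.8600, -13.1400, 0.9600
Σ(xᵢ − x̄)² = 232.2920 ⇒ m₂ = 232.2920/5 = 46.45840
Σ(xᵢ − x̄)³ = -1955.6914 ⇒ m₃ = -1955.6914/5 = -391.13827
m₂^(3/2) = 46.45840^(1.5) = 316.66231
g_1 = m₃ / m₂^(3/2) = -391.13827 / 316.66231 ≈ -1.235

-1.235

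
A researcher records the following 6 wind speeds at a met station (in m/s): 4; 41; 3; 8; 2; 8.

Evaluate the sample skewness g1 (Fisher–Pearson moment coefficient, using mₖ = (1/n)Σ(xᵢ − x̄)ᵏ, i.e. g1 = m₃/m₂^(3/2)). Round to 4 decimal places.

x̄ = (4 + 41 + 3 + 8 + 2 + 8) / 6 = 11.0000
deviations (xᵢ − x̄): -7.0000, 30.0000, -8.0000, -3.0000, -9.0000, -3.0000
Σ(xᵢ − x̄)² = 1112.0000 ⇒ m₂ = 1112.0000/6 = 185.33333
Σ(xᵢ − x̄)³ = 25362.0000 ⇒ m₃ = 25362.0000/6 = 4227.00000
m₂^(3/2) = 185.33333^(1.5) = 2523.07584
g1 = m₃ / m₂^(3/2) = 4227.00000 / 2523.07584 ≈ 1.6753

1.6753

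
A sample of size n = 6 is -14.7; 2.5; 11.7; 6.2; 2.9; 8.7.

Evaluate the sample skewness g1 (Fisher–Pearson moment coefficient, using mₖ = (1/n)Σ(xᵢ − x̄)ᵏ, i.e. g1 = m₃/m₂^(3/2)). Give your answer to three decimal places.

-1.233

x̄ = (-14.7 + 2.5 + 11.7 + 6.2 + 2.9 + 8.7) / 6 = 2.8833
deviations (xᵢ − x̄): -17.5833, -0.3833, 8.8167, 3.3167, 0.0167, 5.8167
Σ(xᵢ − x̄)² = 431.8883 ⇒ m₂ = 431.8883/6 = 71.98139
Σ(xᵢ − x̄)³ = -4517.7246 ⇒ m₃ = -4517.7246/6 = -752.95409
m₂^(3/2) = 71.98139^(1.5) = 610.70339
g1 = m₃ / m₂^(3/2) = -752.95409 / 610.70339 ≈ -1.233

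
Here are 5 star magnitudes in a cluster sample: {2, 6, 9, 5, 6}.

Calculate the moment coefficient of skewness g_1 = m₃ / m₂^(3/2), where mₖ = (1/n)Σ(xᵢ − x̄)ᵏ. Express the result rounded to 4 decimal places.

x̄ = (2 + 6 + 9 + 5 + 6) / 5 = 5.6000
deviations (xᵢ − x̄): -3.6000, 0.4000, 3.4000, -0.6000, 0.4000
Σ(xᵢ − x̄)² = 25.2000 ⇒ m₂ = 25.2000/5 = 5.04000
Σ(xᵢ − x̄)³ = -7.4400 ⇒ m₃ = -7.4400/5 = -1.48800
m₂^(3/2) = 5.04000^(1.5) = 11.31477
g_1 = m₃ / m₂^(3/2) = -1.48800 / 11.31477 ≈ -0.1315

-0.1315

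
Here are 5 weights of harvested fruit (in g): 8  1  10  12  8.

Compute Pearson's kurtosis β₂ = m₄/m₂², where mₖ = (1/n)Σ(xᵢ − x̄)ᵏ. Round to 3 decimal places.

x̄ = 7.8000
Σ(xᵢ − x̄)² = 68.8000 ⇒ m₂ = 13.76000
Σ(xᵢ − x̄)⁴ = 2472.7360 ⇒ m₄ = 494.54720
m₂² = 189.33760
β₂ = m₄/m₂² = 494.54720 / 189.33760 ≈ 2.612

2.612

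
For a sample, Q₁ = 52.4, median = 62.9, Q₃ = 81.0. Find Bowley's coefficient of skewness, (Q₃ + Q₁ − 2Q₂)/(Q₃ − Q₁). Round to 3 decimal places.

numerator: Q₃ + Q₁ − 2Q₂ = 81.0 + 52.4 − 2×62.9 = 7.6000
denominator: Q₃ − Q₁ = 81.0 − 52.4 = 28.6000
Bowley skewness = 7.6000 / 28.6000 ≈ 0.266

0.266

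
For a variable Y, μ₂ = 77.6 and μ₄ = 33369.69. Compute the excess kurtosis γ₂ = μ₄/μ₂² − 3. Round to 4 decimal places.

μ₂² = 77.6² = 6021.76000
μ₄/μ₂² = 33369.69 / 6021.76000 = 5.54152
γ₂ = 5.54152 − 3 ≈ 2.5415

2.5415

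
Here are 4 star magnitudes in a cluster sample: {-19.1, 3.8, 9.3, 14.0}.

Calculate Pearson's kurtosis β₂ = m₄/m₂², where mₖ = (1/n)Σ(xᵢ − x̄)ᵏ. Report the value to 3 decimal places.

2.128

x̄ = 2.0000
Σ(xᵢ − x̄)² = 645.7400 ⇒ m₂ = 161.43500
Σ(xᵢ − x̄)⁴ = 221798.2658 ⇒ m₄ = 55449.56645
m₂² = 26061.25923
β₂ = m₄/m₂² = 55449.56645 / 26061.25923 ≈ 2.128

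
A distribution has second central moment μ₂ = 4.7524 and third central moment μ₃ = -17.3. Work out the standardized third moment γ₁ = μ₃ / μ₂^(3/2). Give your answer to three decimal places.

σ = √μ₂ = √4.7524 = 2.18000
σ³ = μ₂^(3/2) = 10.36023
γ₁ = μ₃/σ³ = -17.3 / 10.36023 ≈ -1.670

-1.670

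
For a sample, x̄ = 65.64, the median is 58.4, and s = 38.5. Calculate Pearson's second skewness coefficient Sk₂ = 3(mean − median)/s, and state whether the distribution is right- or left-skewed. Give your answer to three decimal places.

0.564, right-skewed

Sk₂ = 3(65.64 − 58.4) / 38.5 = 3 × 7.2400 / 38.5
    = 21.7200 / 38.5 ≈ 0.564
Sk₂ > 0 ⇒ mean > median ⇒ right-skewed (positive skew).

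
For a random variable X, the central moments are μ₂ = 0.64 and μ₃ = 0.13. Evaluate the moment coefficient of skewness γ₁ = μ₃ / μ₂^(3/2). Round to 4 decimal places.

σ = √μ₂ = √0.64 = 0.80000
σ³ = μ₂^(3/2) = 0.51200
γ₁ = μ₃/σ³ = 0.13 / 0.51200 ≈ 0.2539

0.2539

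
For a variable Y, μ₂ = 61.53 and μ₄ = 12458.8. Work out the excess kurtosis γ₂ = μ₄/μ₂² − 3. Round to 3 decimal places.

0.291

μ₂² = 61.53² = 3785.94090
μ₄/μ₂² = 12458.8 / 3785.94090 = 3.29081
γ₂ = 3.29081 − 3 ≈ 0.291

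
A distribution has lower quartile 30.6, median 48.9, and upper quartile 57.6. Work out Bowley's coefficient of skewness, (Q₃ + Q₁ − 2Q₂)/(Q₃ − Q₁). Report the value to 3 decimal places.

numerator: Q₃ + Q₁ − 2Q₂ = 57.6 + 30.6 − 2×48.9 = -9.6000
denominator: Q₃ − Q₁ = 57.6 − 30.6 = 27.0000
Bowley skewness = -9.6000 / 27.0000 ≈ -0.356

-0.356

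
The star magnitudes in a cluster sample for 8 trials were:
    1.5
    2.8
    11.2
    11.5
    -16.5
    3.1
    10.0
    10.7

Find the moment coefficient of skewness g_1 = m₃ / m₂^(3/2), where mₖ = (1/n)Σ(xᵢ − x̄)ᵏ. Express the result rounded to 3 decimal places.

x̄ = (1.5 + 2.8 + 11.2 + 11.5 - 16.5 + 3.1 + 10.0 + 10.7) / 8 = 4.2875
deviations (xᵢ − x̄): -2.7875, -1.4875, 6.9125, 7.2125, -20.7875, -1.1875, 5.7125, 6.4125
Σ(xᵢ − x̄)² = 617.0688 ⇒ m₂ = 617.0688/8 = 77.13359
Σ(xᵢ − x̄)³ = -7853.7329 ⇒ m₃ = -7853.7329/8 = -981.71661
m₂^(3/2) = 77.13359^(1.5) = 677.43144
g_1 = m₃ / m₂^(3/2) = -981.71661 / 677.43144 ≈ -1.449

-1.449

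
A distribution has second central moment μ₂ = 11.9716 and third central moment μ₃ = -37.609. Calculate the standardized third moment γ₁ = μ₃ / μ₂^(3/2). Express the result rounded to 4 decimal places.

σ = √μ₂ = √11.9716 = 3.46000
σ³ = μ₂^(3/2) = 41.42174
γ₁ = μ₃/σ³ = -37.609 / 41.42174 ≈ -0.9080

-0.9080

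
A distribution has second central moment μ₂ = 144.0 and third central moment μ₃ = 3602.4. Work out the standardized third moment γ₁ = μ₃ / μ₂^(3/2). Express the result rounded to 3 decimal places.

σ = √μ₂ = √144.0 = 12.00000
σ³ = μ₂^(3/2) = 1728.00000
γ₁ = μ₃/σ³ = 3602.4 / 1728.00000 ≈ 2.085

2.085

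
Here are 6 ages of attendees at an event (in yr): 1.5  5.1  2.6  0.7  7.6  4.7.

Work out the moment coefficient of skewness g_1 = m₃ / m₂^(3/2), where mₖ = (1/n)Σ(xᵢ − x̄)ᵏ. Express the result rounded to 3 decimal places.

x̄ = (1.5 + 5.1 + 2.6 + 0.7 + 7.6 + 4.7) / 6 = 3.7000
deviations (xᵢ − x̄): -2.2000, 1.4000, -1.1000, -3.0000, 3.9000, 1.0000
Σ(xᵢ − x̄)² = 33.2200 ⇒ m₂ = 33.2200/6 = 5.53667
Σ(xᵢ − x̄)³ = 24.0840 ⇒ m₃ = 24.0840/6 = 4.01400
m₂^(3/2) = 5.53667^(1.5) = 13.02784
g_1 = m₃ / m₂^(3/2) = 4.01400 / 13.02784 ≈ 0.308

0.308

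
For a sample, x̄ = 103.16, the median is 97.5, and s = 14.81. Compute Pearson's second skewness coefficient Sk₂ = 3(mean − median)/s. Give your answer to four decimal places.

1.1465

Sk₂ = 3(103.16 − 97.5) / 14.81 = 3 × 5.6600 / 14.81
    = 16.9800 / 14.81 ≈ 1.1465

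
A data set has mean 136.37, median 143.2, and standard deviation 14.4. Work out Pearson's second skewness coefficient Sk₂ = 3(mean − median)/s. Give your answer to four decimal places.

-1.4229

Sk₂ = 3(136.37 − 143.2) / 14.4 = 3 × -6.8300 / 14.4
    = -20.4900 / 14.4 ≈ -1.4229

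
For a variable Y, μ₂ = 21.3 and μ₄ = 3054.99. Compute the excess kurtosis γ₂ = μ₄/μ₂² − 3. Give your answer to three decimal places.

μ₂² = 21.3² = 453.69000
μ₄/μ₂² = 3054.99 / 453.69000 = 6.73365
γ₂ = 6.73365 − 3 ≈ 3.734

3.734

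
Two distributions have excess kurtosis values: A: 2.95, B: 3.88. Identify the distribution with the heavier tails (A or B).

B

Higher excess kurtosis ⇒ heavier tails relative to the normal distribution.
2.95 vs 3.88: the larger is 3.88, so B has heavier tails.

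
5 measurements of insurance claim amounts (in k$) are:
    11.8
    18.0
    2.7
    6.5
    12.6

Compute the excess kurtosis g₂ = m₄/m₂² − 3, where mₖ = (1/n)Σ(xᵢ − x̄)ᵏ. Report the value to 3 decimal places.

x̄ = 10.3200
Σ(xᵢ − x̄)² = 139.0280 ⇒ m₂ = 27.80560
Σ(xᵢ − x̄)⁴ = 7095.1574 ⇒ m₄ = 1419.03148
m₂² = 773.15139
g₂ = m₄/m₂² − 3 = 1.83539 − 3 ≈ -1.165

-1.165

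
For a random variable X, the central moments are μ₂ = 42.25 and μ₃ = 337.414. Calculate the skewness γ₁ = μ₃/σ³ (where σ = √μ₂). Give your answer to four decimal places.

1.2286

σ = √μ₂ = √42.25 = 6.50000
σ³ = μ₂^(3/2) = 274.62500
γ₁ = μ₃/σ³ = 337.414 / 274.62500 ≈ 1.2286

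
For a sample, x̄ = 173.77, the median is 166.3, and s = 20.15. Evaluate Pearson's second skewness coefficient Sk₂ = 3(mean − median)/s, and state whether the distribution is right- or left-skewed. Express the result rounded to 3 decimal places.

1.112, right-skewed

Sk₂ = 3(173.77 − 166.3) / 20.15 = 3 × 7.4700 / 20.15
    = 22.4100 / 20.15 ≈ 1.112
Sk₂ > 0 ⇒ mean > median ⇒ right-skewed (positive skew).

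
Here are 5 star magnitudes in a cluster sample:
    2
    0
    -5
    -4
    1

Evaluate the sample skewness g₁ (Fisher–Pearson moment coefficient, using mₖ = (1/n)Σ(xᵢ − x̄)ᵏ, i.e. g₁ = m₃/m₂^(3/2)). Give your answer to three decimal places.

x̄ = (2 + 0 - 5 - 4 + 1) / 5 = -1.2000
deviations (xᵢ − x̄): 3.2000, 1.2000, -3.8000, -2.8000, 2.2000
Σ(xᵢ − x̄)² = 38.8000 ⇒ m₂ = 38.8000/5 = 7.76000
Σ(xᵢ − x̄)³ = -31.6800 ⇒ m₃ = -31.6800/5 = -6.33600
m₂^(3/2) = 7.76000^(1.5) = 21.61686
g₁ = m₃ / m₂^(3/2) = -6.33600 / 21.61686 ≈ -0.293

-0.293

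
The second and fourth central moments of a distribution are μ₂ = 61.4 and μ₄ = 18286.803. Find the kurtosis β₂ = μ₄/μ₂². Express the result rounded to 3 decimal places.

μ₂² = 61.4² = 3769.96000
μ₄/μ₂² = 18286.803 / 3769.96000 = 4.85066
β₂ ≈ 4.851

4.851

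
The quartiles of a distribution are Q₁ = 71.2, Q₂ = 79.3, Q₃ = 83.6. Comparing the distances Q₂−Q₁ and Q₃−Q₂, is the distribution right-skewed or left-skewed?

left-skewed

Q₂ − Q₁ = 8.1;  Q₃ − Q₂ = 4.3
Q₂ − Q₁ > Q₃ − Q₂ ⇒ the lower half is more spread out ⇒ left-skewed.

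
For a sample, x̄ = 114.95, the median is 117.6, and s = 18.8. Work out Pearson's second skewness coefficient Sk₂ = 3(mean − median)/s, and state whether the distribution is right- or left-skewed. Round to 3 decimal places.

-0.423, left-skewed

Sk₂ = 3(114.95 − 117.6) / 18.8 = 3 × -2.6500 / 18.8
    = -7.9500 / 18.8 ≈ -0.423
Sk₂ < 0 ⇒ mean < median ⇒ left-skewed (negative skew).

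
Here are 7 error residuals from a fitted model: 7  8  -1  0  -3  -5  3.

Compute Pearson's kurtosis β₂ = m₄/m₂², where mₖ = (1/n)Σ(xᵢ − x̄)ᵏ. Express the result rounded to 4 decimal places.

x̄ = 1.2857
Σ(xᵢ − x̄)² = 145.4286 ⇒ m₂ = 20.77551
Σ(xᵢ − x̄)⁴ = 5035.6560 ⇒ m₄ = 719.37943
m₂² = 431.62182
β₂ = m₄/m₂² = 719.37943 / 431.62182 ≈ 1.6667

1.6667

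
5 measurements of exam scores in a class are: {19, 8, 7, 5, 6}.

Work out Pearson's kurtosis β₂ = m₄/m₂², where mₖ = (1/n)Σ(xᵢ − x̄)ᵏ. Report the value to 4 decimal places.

3.0633

x̄ = 9.0000
Σ(xᵢ − x̄)² = 130.0000 ⇒ m₂ = 26.00000
Σ(xᵢ − x̄)⁴ = 10354.0000 ⇒ m₄ = 2070.80000
m₂² = 676.00000
β₂ = m₄/m₂² = 2070.80000 / 676.00000 ≈ 3.0633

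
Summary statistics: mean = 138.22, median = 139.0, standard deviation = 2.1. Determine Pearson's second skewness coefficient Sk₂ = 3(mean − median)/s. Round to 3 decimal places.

-1.114

Sk₂ = 3(138.22 − 139.0) / 2.1 = 3 × -0.7800 / 2.1
    = -2.3400 / 2.1 ≈ -1.114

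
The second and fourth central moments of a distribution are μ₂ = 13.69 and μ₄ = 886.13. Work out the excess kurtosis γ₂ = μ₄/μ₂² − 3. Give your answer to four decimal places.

μ₂² = 13.69² = 187.41610
μ₄/μ₂² = 886.13 / 187.41610 = 4.72814
γ₂ = 4.72814 − 3 ≈ 1.7281

1.7281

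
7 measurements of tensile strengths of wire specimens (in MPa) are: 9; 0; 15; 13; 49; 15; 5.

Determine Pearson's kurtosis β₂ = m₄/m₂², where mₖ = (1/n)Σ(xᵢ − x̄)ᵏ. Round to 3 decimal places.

x̄ = 15.1429
Σ(xᵢ − x̄)² = 1520.8571 ⇒ m₂ = 217.26531
Σ(xᵢ − x̄)⁴ = 1378627.8076 ⇒ m₄ = 196946.82965
m₂² = 47204.21324
β₂ = m₄/m₂² = 196946.82965 / 47204.21324 ≈ 4.172

4.172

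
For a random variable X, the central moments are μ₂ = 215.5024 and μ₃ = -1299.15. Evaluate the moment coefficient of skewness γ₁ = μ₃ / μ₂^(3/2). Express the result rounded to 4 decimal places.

-0.4107

σ = √μ₂ = √215.5024 = 14.68000
σ³ = μ₂^(3/2) = 3163.57523
γ₁ = μ₃/σ³ = -1299.15 / 3163.57523 ≈ -0.4107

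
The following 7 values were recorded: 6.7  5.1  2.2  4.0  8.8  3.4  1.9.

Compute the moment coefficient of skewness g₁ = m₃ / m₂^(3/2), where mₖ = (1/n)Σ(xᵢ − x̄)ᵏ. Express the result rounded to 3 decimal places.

x̄ = (6.7 + 5.1 + 2.2 + 4.0 + 8.8 + 3.4 + 1.9) / 7 = 4.5857
deviations (xᵢ − x̄): 2.1143, 0.5143, -2.3857, -0.5857, 4.2143, -1.1857, -2.6857
Σ(xᵢ − x̄)² = 37.1486 ⇒ m₂ = 37.1486/7 = 5.30694
Σ(xᵢ − x̄)³ = 49.6151 ⇒ m₃ = 49.6151/7 = 7.08787
m₂^(3/2) = 5.30694^(1.5) = 12.22549
g₁ = m₃ / m₂^(3/2) = 7.08787 / 12.22549 ≈ 0.580

0.580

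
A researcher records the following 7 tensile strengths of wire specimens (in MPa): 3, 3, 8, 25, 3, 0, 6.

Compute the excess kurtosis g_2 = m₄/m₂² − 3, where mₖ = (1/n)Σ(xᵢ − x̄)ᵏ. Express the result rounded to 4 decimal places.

x̄ = 6.8571
Σ(xᵢ − x̄)² = 422.8571 ⇒ m₂ = 60.40816
Σ(xᵢ − x̄)⁴ = 111225.6443 ⇒ m₄ = 15889.37776
m₂² = 3649.14619
g_2 = m₄/m₂² − 3 = 4.35427 − 3 ≈ 1.3543

1.3543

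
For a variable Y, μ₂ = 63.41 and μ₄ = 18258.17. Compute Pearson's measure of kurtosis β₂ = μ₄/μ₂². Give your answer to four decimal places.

4.5409

μ₂² = 63.41² = 4020.82810
μ₄/μ₂² = 18258.17 / 4020.82810 = 4.54090
β₂ ≈ 4.5409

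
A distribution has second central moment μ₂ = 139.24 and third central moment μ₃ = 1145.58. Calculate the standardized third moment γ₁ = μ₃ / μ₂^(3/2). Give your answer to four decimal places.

0.6972

σ = √μ₂ = √139.24 = 11.80000
σ³ = μ₂^(3/2) = 1643.03200
γ₁ = μ₃/σ³ = 1145.58 / 1643.03200 ≈ 0.6972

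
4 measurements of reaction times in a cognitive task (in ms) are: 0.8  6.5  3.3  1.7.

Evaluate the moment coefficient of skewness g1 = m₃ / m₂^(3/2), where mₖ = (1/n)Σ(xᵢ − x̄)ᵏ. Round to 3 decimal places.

x̄ = (0.8 + 6.5 + 3.3 + 1.7) / 4 = 3.0750
deviations (xᵢ − x̄): -2.2750, 3.4250, 0.2250, -1.3750
Σ(xᵢ − x̄)² = 18.8475 ⇒ m₂ = 18.8475/4 = 4.71188
Σ(xᵢ − x̄)³ = 25.8146 ⇒ m₃ = 25.8146/4 = 6.45366
m₂^(3/2) = 4.71188^(1.5) = 10.22800
g1 = m₃ / m₂^(3/2) = 6.45366 / 10.22800 ≈ 0.631

0.631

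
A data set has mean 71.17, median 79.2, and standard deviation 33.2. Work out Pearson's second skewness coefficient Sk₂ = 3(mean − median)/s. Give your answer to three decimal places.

-0.726

Sk₂ = 3(71.17 − 79.2) / 33.2 = 3 × -8.0300 / 33.2
    = -24.0900 / 33.2 ≈ -0.726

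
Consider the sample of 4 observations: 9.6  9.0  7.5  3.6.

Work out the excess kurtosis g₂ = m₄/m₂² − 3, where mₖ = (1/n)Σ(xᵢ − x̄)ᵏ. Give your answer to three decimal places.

-0.967

x̄ = 7.4250
Σ(xᵢ − x̄)² = 21.8475 ⇒ m₂ = 5.46187
Σ(xᵢ − x̄)⁴ = 242.5875 ⇒ m₄ = 60.64688
m₂² = 29.83208
g₂ = m₄/m₂² − 3 = 2.03294 − 3 ≈ -0.967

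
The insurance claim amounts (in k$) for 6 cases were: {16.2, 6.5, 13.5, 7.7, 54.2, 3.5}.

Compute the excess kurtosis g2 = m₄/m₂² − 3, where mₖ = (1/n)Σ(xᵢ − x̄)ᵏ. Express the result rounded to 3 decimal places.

0.769

x̄ = 16.9333
Σ(xᵢ − x̄)² = 1775.6933 ⇒ m₂ = 295.94889
Σ(xᵢ − x̄)⁴ = 1980598.4427 ⇒ m₄ = 330099.74045
m₂² = 87585.74483
g2 = m₄/m₂² − 3 = 3.76888 − 3 ≈ 0.769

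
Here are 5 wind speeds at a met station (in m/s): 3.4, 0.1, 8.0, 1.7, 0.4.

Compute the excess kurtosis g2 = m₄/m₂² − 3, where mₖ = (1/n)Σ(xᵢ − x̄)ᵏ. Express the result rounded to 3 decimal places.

-0.534

x̄ = 2.7200
Σ(xᵢ − x̄)² = 41.6280 ⇒ m₂ = 8.32560
Σ(xᵢ − x̄)⁴ = 854.5916 ⇒ m₄ = 170.91833
m₂² = 69.31562
g2 = m₄/m₂² − 3 = 2.46580 − 3 ≈ -0.534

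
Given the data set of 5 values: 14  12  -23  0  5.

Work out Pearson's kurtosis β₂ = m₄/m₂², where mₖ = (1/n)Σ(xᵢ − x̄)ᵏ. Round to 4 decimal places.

x̄ = 1.6000
Σ(xᵢ − x̄)² = 881.2000 ⇒ m₂ = 176.24000
Σ(xᵢ − x̄)⁴ = 401699.5360 ⇒ m₄ = 80339.90720
m₂² = 31060.53760
β₂ = m₄/m₂² = 80339.90720 / 31060.53760 ≈ 2.5866

2.5866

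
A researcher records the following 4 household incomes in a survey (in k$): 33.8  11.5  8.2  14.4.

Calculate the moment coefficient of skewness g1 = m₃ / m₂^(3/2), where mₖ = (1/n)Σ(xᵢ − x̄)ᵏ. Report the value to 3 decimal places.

x̄ = (33.8 + 11.5 + 8.2 + 14.4) / 4 = 16.9750
deviations (xᵢ − x̄): 16.8250, -5.4750, -8.7750, -2.5750
Σ(xᵢ − x̄)² = 396.6875 ⇒ m₂ = 396.6875/4 = 99.17187
Σ(xᵢ − x̄)³ = 3905.9606 ⇒ m₃ = 3905.9606/4 = 976.49016
m₂^(3/2) = 99.17187^(1.5) = 987.60388
g1 = m₃ / m₂^(3/2) = 976.49016 / 987.60388 ≈ 0.989

0.989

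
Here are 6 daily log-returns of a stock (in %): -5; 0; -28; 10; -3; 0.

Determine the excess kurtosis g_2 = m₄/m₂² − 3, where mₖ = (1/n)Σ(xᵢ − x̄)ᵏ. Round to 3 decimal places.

x̄ = -4.3333
Σ(xᵢ − x̄)² = 805.3333 ⇒ m₂ = 134.22222
Σ(xᵢ − x̄)⁴ = 356640.4444 ⇒ m₄ = 59440.07407
m₂² = 18015.60494
g_2 = m₄/m₂² − 3 = 3.29937 − 3 ≈ 0.299

0.299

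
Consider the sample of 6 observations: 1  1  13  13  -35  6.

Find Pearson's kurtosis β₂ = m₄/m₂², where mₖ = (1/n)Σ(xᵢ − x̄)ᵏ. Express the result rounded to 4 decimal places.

x̄ = -0.1667
Σ(xᵢ − x̄)² = 1600.8333 ⇒ m₂ = 266.80556
Σ(xᵢ − x̄)⁴ = 1533803.1528 ⇒ m₄ = 255633.85880
m₂² = 71185.20448
β₂ = m₄/m₂² = 255633.85880 / 71185.20448 ≈ 3.5911

3.5911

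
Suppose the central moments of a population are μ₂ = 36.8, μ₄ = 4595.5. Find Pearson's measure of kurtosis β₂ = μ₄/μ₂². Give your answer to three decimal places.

μ₂² = 36.8² = 1354.24000
μ₄/μ₂² = 4595.5 / 1354.24000 = 3.39342
β₂ ≈ 3.393

3.393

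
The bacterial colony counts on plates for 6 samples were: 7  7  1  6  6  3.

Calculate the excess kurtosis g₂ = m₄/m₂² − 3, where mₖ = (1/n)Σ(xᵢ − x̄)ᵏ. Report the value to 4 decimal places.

x̄ = 5.0000
Σ(xᵢ − x̄)² = 30.0000 ⇒ m₂ = 5.00000
Σ(xᵢ − x̄)⁴ = 306.0000 ⇒ m₄ = 51.00000
m₂² = 25.00000
g₂ = m₄/m₂² − 3 = 2.04000 − 3 ≈ -0.9600

-0.9600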